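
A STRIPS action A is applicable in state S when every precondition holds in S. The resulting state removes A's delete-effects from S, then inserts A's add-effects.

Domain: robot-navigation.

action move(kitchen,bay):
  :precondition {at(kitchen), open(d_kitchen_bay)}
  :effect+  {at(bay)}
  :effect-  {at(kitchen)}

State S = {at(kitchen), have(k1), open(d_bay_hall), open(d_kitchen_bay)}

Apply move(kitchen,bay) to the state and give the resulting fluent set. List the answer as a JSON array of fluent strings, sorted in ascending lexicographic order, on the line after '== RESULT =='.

Compute (S \ del) ∪ add:
  pre ⊆ S: {at(kitchen), open(d_kitchen_bay)} ⊆ S  — applicable
  S \ del = {have(k1), open(d_bay_hall), open(d_kitchen_bay)}
  ∪ add   = {at(bay), have(k1), open(d_bay_hall), open(d_kitchen_bay)}

== RESULT ==
["at(bay)", "have(k1)", "open(d_bay_hall)", "open(d_kitchen_bay)"]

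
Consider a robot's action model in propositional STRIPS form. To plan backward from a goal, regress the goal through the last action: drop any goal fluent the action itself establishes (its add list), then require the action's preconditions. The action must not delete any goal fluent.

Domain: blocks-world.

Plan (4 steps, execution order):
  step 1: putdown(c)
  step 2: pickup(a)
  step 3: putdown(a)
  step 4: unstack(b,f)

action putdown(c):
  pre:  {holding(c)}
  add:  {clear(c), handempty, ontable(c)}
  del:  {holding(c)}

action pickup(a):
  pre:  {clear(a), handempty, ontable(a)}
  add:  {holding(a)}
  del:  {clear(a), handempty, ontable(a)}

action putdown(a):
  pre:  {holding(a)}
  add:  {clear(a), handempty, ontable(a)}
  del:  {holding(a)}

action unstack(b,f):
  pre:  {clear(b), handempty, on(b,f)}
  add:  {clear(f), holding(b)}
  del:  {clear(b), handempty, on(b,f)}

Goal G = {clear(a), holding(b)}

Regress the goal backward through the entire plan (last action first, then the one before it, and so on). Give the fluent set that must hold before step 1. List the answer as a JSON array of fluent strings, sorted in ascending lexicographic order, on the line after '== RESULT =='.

Work backward from the goal:
  through step 4 (unstack(b,f)): drop {holding(b)}, keep {clear(a)}, require {clear(b), handempty, on(b,f)}
    → {clear(a), clear(b), handempty, on(b,f)}
  through step 3 (putdown(a)): drop {clear(a), handempty}, keep {clear(b), on(b,f)}, require {holding(a)}
    → {clear(b), holding(a), on(b,f)}
  through step 2 (pickup(a)): drop {holding(a)}, keep {clear(b), on(b,f)}, require {clear(a), handempty, ontable(a)}
    → {clear(a), clear(b), handempty, on(b,f), ontable(a)}
  through step 1 (putdown(c)): drop {handempty}, keep {clear(a), clear(b), on(b,f), ontable(a)}, require {holding(c)}
    → {clear(a), clear(b), holding(c), on(b,f), ontable(a)}

== RESULT ==
["clear(a)", "clear(b)", "holding(c)", "on(b,f)", "ontable(a)"]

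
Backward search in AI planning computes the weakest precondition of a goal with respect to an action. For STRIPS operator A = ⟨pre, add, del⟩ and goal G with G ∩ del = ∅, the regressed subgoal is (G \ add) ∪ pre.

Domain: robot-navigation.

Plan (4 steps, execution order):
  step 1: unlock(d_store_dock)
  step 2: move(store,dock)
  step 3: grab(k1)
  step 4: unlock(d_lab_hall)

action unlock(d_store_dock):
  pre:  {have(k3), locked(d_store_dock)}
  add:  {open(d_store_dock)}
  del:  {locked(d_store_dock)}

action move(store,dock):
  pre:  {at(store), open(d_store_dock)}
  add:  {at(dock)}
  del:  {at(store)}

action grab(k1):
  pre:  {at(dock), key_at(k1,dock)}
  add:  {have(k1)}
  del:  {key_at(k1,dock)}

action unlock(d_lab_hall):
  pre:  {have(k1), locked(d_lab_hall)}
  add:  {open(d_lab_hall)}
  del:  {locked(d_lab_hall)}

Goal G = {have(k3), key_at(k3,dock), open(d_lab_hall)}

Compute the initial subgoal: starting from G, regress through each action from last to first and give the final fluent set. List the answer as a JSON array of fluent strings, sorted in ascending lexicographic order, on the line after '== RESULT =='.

Regress step by step:
  through step 4 (unlock(d_lab_hall)): drop {open(d_lab_hall)}, keep {have(k3), key_at(k3,dock)}, require {have(k1), locked(d_lab_hall)}
    → {have(k1), have(k3), key_at(k3,dock), locked(d_lab_hall)}
  through step 3 (grab(k1)): drop {have(k1)}, keep {have(k3), key_at(k3,dock), locked(d_lab_hall)}, require {at(dock), key_at(k1,dock)}
    → {at(dock), have(k3), key_at(k1,dock), key_at(k3,dock), locked(d_lab_hall)}
  through step 2 (move(store,dock)): drop {at(dock)}, keep {have(k3), key_at(k1,dock), key_at(k3,dock), locked(d_lab_hall)}, require {at(store), open(d_store_dock)}
    → {at(store), have(k3), key_at(k1,dock), key_at(k3,dock), locked(d_lab_hall), open(d_store_dock)}
  through step 1 (unlock(d_store_dock)): drop {open(d_store_dock)}, keep {at(store), have(k3), key_at(k1,dock), key_at(k3,dock), locked(d_lab_hall)}, require {have(k3), locked(d_store_dock)}
    → {at(store), have(k3), key_at(k1,dock), key_at(k3,dock), locked(d_lab_hall), locked(d_store_dock)}

== RESULT ==
["at(store)", "have(k3)", "key_at(k1,dock)", "key_at(k3,dock)", "locked(d_lab_hall)", "locked(d_store_dock)"]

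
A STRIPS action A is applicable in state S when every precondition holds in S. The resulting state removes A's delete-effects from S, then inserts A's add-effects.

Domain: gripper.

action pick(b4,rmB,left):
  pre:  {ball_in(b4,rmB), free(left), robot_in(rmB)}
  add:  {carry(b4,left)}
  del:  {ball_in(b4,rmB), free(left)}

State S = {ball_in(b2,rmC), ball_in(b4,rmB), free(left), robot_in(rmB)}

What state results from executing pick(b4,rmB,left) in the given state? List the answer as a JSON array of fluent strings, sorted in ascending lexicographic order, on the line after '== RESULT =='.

Progress:
  pre ⊆ S: {ball_in(b4,rmB), free(left), robot_in(rmB)} ⊆ S  — applicable
  S \ del = {ball_in(b2,rmC), robot_in(rmB)}
  ∪ add   = {ball_in(b2,rmC), carry(b4,left), robot_in(rmB)}

== RESULT ==
["ball_in(b2,rmC)", "carry(b4,left)", "robot_in(rmB)"]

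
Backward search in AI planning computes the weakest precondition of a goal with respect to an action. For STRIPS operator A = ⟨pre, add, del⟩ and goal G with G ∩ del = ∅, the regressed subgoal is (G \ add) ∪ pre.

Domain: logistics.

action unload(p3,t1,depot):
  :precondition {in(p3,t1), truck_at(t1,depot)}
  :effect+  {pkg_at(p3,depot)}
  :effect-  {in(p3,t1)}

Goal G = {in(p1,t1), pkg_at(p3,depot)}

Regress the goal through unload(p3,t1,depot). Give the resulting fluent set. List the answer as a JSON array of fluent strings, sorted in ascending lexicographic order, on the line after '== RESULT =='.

Compute (G \ add) ∪ pre:
  G ∩ del = {}  (empty — regression defined)
  G \ add = {in(p1,t1), pkg_at(p3,depot)} \ {pkg_at(p3,depot)} = {in(p1,t1)}
  ∪ pre   = {in(p1,t1)} ∪ {in(p3,t1), truck_at(t1,depot)}
          = {in(p1,t1), in(p3,t1), truck_at(t1,depot)}

== RESULT ==
["in(p1,t1)", "in(p3,t1)", "truck_at(t1,depot)"]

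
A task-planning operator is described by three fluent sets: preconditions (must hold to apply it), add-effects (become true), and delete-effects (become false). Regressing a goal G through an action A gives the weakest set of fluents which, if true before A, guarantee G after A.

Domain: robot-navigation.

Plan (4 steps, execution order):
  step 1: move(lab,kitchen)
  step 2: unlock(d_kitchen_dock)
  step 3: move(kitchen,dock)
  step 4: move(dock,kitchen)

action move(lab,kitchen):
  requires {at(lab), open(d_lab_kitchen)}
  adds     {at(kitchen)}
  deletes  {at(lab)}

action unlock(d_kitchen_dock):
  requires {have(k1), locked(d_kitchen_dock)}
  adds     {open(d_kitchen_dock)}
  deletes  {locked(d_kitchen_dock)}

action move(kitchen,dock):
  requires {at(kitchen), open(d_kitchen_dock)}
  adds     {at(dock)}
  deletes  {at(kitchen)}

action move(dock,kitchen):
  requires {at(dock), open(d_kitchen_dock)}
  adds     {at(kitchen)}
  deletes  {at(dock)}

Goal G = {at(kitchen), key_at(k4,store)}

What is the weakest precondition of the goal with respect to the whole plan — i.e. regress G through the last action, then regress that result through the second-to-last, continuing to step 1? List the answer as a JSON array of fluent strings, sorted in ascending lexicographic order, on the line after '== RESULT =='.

Work backward from the goal:
  through step 4 (move(dock,kitchen)): drop {at(kitchen)}, keep {key_at(k4,store)}, require {at(dock), open(d_kitchen_dock)}
    → {at(dock), key_at(k4,store), open(d_kitchen_dock)}
  through step 3 (move(kitchen,dock)): drop {at(dock)}, keep {key_at(k4,store), open(d_kitchen_dock)}, require {at(kitchen), open(d_kitchen_dock)}
    → {at(kitchen), key_at(k4,store), open(d_kitchen_dock)}
  through step 2 (unlock(d_kitchen_dock)): drop {open(d_kitchen_dock)}, keep {at(kitchen), key_at(k4,store)}, require {have(k1), locked(d_kitchen_dock)}
    → {at(kitchen), have(k1), key_at(k4,store), locked(d_kitchen_dock)}
  through step 1 (move(lab,kitchen)): drop {at(kitchen)}, keep {have(k1), key_at(k4,store), locked(d_kitchen_dock)}, require {at(lab), open(d_lab_kitchen)}
    → {at(lab), have(k1), key_at(k4,store), locked(d_kitchen_dock), open(d_lab_kitchen)}

== RESULT ==
["at(lab)", "have(k1)", "key_at(k4,store)", "locked(d_kitchen_dock)", "open(d_lab_kitchen)"]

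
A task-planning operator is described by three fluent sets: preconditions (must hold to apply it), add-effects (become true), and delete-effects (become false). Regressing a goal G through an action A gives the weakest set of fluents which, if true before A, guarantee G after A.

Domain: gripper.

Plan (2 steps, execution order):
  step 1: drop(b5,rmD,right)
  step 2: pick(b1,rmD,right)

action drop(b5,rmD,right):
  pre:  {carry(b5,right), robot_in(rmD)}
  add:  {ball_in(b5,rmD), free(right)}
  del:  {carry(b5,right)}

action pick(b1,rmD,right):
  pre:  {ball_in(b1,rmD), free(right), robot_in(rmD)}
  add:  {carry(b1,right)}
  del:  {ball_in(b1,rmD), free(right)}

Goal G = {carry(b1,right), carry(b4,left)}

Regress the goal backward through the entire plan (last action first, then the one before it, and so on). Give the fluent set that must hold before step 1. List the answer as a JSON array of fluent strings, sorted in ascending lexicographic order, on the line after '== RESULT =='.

Work backward from the goal:
  through step 2 (pick(b1,rmD,right)): drop {carry(b1,right)}, keep {carry(b4,left)}, require {ball_in(b1,rmD), free(right), robot_in(rmD)}
    → {ball_in(b1,rmD), carry(b4,left), free(right), robot_in(rmD)}
  through step 1 (drop(b5,rmD,right)): drop {free(right)}, keep {ball_in(b1,rmD), carry(b4,left), robot_in(rmD)}, require {carry(b5,right), robot_in(rmD)}
    → {ball_in(b1,rmD), carry(b4,left), carry(b5,right), robot_in(rmD)}

== RESULT ==
["ball_in(b1,rmD)", "carry(b4,left)", "carry(b5,right)", "robot_in(rmD)"]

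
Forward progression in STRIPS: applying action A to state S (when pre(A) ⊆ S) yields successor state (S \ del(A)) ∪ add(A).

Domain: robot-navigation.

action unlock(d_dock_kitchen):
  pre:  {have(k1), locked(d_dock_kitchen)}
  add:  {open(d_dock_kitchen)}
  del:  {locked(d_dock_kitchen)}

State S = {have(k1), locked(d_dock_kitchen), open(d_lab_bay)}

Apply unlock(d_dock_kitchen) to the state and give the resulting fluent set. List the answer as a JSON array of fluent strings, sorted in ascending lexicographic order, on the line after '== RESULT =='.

Progress:
  pre ⊆ S: {have(k1), locked(d_dock_kitchen)} ⊆ S  — applicable
  S \ del = {have(k1), open(d_lab_bay)}
  ∪ add   = {have(k1), open(d_dock_kitchen), open(d_lab_bay)}

== RESULT ==
["have(k1)", "open(d_dock_kitchen)", "open(d_lab_bay)"]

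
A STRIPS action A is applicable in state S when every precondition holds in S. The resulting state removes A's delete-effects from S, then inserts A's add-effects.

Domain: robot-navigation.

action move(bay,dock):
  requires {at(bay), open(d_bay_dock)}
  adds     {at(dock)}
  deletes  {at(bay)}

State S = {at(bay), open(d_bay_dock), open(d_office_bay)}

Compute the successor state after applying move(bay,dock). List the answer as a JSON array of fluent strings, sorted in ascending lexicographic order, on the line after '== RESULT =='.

Progress:
  pre ⊆ S: {at(bay), open(d_bay_dock)} ⊆ S  — applicable
  S \ del = {open(d_bay_dock), open(d_office_bay)}
  ∪ add   = {at(dock), open(d_bay_dock), open(d_office_bay)}

== RESULT ==
["at(dock)", "open(d_bay_dock)", "open(d_office_bay)"]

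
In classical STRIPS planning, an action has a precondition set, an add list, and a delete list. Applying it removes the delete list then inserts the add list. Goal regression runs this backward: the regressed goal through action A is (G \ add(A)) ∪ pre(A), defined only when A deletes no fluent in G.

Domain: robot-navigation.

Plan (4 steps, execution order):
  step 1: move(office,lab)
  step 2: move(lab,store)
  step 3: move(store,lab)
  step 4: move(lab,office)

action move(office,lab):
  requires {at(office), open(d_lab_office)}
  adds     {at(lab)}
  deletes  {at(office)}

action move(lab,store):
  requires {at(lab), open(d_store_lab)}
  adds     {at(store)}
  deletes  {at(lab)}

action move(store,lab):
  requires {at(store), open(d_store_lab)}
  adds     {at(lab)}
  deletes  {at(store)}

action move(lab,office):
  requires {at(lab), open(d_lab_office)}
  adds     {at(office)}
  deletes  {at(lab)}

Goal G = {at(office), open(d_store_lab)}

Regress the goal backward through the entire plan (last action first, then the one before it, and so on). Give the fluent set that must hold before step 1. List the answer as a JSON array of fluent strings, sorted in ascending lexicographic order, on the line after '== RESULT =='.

Work backward from the goal:
  through step 4 (move(lab,office)): drop {at(office)}, keep {open(d_store_lab)}, require {at(lab), open(d_lab_office)}
    → {at(lab), open(d_lab_office), open(d_store_lab)}
  through step 3 (move(store,lab)): drop {at(lab)}, keep {open(d_lab_office), open(d_store_lab)}, require {at(store), open(d_store_lab)}
    → {at(store), open(d_lab_office), open(d_store_lab)}
  through step 2 (move(lab,store)): drop {at(store)}, keep {open(d_lab_office), open(d_store_lab)}, require {at(lab), open(d_store_lab)}
    → {at(lab), open(d_lab_office), open(d_store_lab)}
  through step 1 (move(office,lab)): drop {at(lab)}, keep {open(d_lab_office), open(d_store_lab)}, require {at(office), open(d_lab_office)}
    → {at(office), open(d_lab_office), open(d_store_lab)}

== RESULT ==
["at(office)", "open(d_lab_office)", "open(d_store_lab)"]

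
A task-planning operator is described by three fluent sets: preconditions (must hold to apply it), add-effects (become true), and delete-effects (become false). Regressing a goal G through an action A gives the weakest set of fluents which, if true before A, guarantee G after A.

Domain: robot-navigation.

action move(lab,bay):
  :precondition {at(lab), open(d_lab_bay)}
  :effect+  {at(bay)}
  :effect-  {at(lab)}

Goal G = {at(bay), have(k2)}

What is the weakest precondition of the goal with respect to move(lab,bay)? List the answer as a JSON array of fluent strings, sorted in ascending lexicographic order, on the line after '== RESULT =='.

Compute (G \ add) ∪ pre:
  G ∩ del = {}  (empty — regression defined)
  G \ add = {at(bay), have(k2)} \ {at(bay)} = {have(k2)}
  ∪ pre   = {have(k2)} ∪ {at(lab), open(d_lab_bay)}
          = {at(lab), have(k2), open(d_lab_bay)}

== RESULT ==
["at(lab)", "have(k2)", "open(d_lab_bay)"]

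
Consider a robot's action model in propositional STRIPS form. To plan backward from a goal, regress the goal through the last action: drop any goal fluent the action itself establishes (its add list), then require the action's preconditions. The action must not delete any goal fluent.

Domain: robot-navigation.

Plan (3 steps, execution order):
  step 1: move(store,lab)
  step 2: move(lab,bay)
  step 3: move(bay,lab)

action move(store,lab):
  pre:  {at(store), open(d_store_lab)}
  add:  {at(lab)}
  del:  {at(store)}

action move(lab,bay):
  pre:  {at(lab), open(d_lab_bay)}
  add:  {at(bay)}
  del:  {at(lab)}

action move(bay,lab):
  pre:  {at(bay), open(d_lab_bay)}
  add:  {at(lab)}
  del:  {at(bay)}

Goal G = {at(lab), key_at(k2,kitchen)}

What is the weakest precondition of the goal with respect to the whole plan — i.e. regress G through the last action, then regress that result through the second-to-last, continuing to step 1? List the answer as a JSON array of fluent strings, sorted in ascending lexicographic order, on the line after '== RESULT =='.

Work backward from the goal:
  through step 3 (move(bay,lab)): drop {at(lab)}, keep {key_at(k2,kitchen)}, require {at(bay), open(d_lab_bay)}
    → {at(bay), key_at(k2,kitchen), open(d_lab_bay)}
  through step 2 (move(lab,bay)): drop {at(bay)}, keep {key_at(k2,kitchen), open(d_lab_bay)}, require {at(lab), open(d_lab_bay)}
    → {at(lab), key_at(k2,kitchen), open(d_lab_bay)}
  through step 1 (move(store,lab)): drop {at(lab)}, keep {key_at(k2,kitchen), open(d_lab_bay)}, require {at(store), open(d_store_lab)}
    → {at(store), key_at(k2,kitchen), open(d_lab_bay), open(d_store_lab)}

== RESULT ==
["at(store)", "key_at(k2,kitchen)", "open(d_lab_bay)", "open(d_store_lab)"]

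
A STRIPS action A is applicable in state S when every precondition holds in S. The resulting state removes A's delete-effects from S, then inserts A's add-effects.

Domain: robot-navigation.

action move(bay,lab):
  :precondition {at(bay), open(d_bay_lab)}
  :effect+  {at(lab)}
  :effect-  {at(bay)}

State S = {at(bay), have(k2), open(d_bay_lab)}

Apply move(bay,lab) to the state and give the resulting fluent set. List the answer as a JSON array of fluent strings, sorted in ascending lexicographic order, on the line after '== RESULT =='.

Compute (S \ del) ∪ add:
  pre ⊆ S: {at(bay), open(d_bay_lab)} ⊆ S  — applicable
  S \ del = {have(k2), open(d_bay_lab)}
  ∪ add   = {at(lab), have(k2), open(d_bay_lab)}

== RESULT ==
["at(lab)", "have(k2)", "open(d_bay_lab)"]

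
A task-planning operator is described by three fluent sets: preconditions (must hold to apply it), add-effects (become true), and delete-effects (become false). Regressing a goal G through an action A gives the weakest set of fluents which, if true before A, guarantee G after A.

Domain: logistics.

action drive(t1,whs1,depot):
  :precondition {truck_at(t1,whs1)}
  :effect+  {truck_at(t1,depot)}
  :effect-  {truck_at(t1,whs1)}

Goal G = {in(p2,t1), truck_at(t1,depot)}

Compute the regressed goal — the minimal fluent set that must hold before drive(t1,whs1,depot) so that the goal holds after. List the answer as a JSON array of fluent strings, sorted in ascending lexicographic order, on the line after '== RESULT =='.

Regress:
  G ∩ del = {}  (empty — regression defined)
  G \ add = {in(p2,t1), truck_at(t1,depot)} \ {truck_at(t1,depot)} = {in(p2,t1)}
  ∪ pre   = {in(p2,t1)} ∪ {truck_at(t1,whs1)}
          = {in(p2,t1), truck_at(t1,whs1)}

== RESULT ==
["in(p2,t1)", "truck_at(t1,whs1)"]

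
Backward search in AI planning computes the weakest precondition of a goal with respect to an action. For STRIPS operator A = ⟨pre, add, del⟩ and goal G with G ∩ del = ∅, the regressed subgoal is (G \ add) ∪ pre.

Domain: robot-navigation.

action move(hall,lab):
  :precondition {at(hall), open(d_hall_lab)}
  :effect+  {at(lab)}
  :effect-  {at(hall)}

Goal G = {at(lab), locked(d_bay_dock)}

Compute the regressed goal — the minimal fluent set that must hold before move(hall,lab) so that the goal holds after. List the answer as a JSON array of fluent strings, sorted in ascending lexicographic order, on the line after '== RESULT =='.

Regress:
  G ∩ del = {}  (empty — regression defined)
  G \ add = {at(lab), locked(d_bay_dock)} \ {at(lab)} = {locked(d_bay_dock)}
  ∪ pre   = {locked(d_bay_dock)} ∪ {at(hall), open(d_hall_lab)}
          = {at(hall), locked(d_bay_dock), open(d_hall_lab)}

== RESULT ==
["at(hall)", "locked(d_bay_dock)", "open(d_hall_lab)"]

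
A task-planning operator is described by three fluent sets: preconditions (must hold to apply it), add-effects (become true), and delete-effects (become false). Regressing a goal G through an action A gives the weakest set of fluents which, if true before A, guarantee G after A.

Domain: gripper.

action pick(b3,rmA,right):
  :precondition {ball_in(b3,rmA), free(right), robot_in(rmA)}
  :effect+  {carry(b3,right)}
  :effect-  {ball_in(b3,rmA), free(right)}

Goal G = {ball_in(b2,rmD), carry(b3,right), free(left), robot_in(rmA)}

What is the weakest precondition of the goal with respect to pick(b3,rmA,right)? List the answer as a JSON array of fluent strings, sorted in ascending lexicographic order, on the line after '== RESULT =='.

Compute (G \ add) ∪ pre:
  G ∩ del = {}  (empty — regression defined)
  G \ add = {ball_in(b2,rmD), carry(b3,right), free(left), robot_in(rmA)} \ {carry(b3,right)} = {ball_in(b2,rmD), free(left), robot_in(rmA)}
  ∪ pre   = {ball_in(b2,rmD), free(left), robot_in(rmA)} ∪ {ball_in(b3,rmA), free(right), robot_in(rmA)}
          = {ball_in(b2,rmD), ball_in(b3,rmA), free(left), free(right), robot_in(rmA)}

== RESULT ==
["ball_in(b2,rmD)", "ball_in(b3,rmA)", "free(left)", "free(right)", "robot_in(rmA)"]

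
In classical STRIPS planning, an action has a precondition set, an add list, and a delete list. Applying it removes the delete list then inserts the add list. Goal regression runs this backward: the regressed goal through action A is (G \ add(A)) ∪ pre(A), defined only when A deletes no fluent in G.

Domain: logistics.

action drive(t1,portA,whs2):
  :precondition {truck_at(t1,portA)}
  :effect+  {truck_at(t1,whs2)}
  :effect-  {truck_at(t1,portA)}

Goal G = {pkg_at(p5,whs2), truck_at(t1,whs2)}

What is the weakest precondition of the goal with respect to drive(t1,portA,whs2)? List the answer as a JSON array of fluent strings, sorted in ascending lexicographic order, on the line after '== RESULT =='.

Compute (G \ add) ∪ pre:
  G ∩ del = {}  (empty — regression defined)
  G \ add = {pkg_at(p5,whs2), truck_at(t1,whs2)} \ {truck_at(t1,whs2)} = {pkg_at(p5,whs2)}
  ∪ pre   = {pkg_at(p5,whs2)} ∪ {truck_at(t1,portA)}
          = {pkg_at(p5,whs2), truck_at(t1,portA)}

== RESULT ==
["pkg_at(p5,whs2)", "truck_at(t1,portA)"]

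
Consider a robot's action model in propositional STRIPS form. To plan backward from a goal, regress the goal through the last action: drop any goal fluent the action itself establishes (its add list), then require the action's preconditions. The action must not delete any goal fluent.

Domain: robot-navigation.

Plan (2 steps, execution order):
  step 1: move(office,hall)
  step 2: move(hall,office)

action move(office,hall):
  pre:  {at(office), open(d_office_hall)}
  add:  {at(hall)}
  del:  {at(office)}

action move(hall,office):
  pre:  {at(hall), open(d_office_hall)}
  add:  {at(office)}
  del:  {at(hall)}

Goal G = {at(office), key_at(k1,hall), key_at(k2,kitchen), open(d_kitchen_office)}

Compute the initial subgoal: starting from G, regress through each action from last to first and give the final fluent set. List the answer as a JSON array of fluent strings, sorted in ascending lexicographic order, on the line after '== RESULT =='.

Work backward from the goal:
  through step 2 (move(hall,office)): drop {at(office)}, keep {key_at(k1,hall), key_at(k2,kitchen), open(d_kitchen_office)}, require {at(hall), open(d_office_hall)}
    → {at(hall), key_at(k1,hall), key_at(k2,kitchen), open(d_kitchen_office), open(d_office_hall)}
  through step 1 (move(office,hall)): drop {at(hall)}, keep {key_at(k1,hall), key_at(k2,kitchen), open(d_kitchen_office), open(d_office_hall)}, require {at(office), open(d_office_hall)}
    → {at(office), key_at(k1,hall), key_at(k2,kitchen), open(d_kitchen_office), open(d_office_hall)}

== RESULT ==
["at(office)", "key_at(k1,hall)", "key_at(k2,kitchen)", "open(d_kitchen_office)", "open(d_office_hall)"]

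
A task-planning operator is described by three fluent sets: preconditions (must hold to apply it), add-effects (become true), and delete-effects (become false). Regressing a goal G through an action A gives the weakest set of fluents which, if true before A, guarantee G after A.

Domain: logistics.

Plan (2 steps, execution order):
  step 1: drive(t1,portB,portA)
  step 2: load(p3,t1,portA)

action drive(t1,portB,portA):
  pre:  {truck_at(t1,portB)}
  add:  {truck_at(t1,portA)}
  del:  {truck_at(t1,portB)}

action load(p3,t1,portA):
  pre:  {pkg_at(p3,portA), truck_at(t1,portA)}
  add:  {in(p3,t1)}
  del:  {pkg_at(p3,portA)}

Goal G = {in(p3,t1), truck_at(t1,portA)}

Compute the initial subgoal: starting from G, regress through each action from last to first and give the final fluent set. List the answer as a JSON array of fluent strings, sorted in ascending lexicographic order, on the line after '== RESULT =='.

Regress step by step:
  through step 2 (load(p3,t1,portA)): drop {in(p3,t1)}, keep {truck_at(t1,portA)}, require {pkg_at(p3,portA), truck_at(t1,portA)}
    → {pkg_at(p3,portA), truck_at(t1,portA)}
  through step 1 (drive(t1,portB,portA)): drop {truck_at(t1,portA)}, keep {pkg_at(p3,portA)}, require {truck_at(t1,portB)}
    → {pkg_at(p3,portA), truck_at(t1,portB)}

== RESULT ==
["pkg_at(p3,portA)", "truck_at(t1,portB)"]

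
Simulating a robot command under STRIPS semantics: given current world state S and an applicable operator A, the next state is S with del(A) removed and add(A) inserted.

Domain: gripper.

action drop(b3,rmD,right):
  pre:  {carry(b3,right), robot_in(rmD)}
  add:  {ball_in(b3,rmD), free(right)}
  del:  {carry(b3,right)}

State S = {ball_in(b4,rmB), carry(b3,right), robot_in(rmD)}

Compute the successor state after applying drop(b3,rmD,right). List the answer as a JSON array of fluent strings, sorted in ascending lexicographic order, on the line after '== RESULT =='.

Progress:
  pre ⊆ S: {carry(b3,right), robot_in(rmD)} ⊆ S  — applicable
  S \ del = {ball_in(b4,rmB), robot_in(rmD)}
  ∪ add   = {ball_in(b3,rmD), ball_in(b4,rmB), free(right), robot_in(rmD)}

== RESULT ==
["ball_in(b3,rmD)", "ball_in(b4,rmB)", "free(right)", "robot_in(rmD)"]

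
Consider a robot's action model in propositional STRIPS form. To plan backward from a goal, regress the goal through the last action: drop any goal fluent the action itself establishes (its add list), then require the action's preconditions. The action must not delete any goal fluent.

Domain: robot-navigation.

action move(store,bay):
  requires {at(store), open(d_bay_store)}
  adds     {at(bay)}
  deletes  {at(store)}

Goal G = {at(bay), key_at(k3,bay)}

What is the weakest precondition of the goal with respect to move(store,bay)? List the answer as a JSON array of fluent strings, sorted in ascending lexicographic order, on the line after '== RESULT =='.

Regress:
  G ∩ del = {}  (empty — regression defined)
  G \ add = {at(bay), key_at(k3,bay)} \ {at(bay)} = {key_at(k3,bay)}
  ∪ pre   = {key_at(k3,bay)} ∪ {at(store), open(d_bay_store)}
          = {at(store), key_at(k3,bay), open(d_bay_store)}

== RESULT ==
["at(store)", "key_at(k3,bay)", "open(d_bay_store)"]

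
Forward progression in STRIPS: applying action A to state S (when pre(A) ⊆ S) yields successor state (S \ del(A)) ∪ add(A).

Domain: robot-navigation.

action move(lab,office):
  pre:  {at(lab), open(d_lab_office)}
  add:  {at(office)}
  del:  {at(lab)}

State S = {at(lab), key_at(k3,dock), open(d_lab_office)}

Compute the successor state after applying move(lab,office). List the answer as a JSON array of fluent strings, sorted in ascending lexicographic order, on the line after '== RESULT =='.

Compute (S \ del) ∪ add:
  pre ⊆ S: {at(lab), open(d_lab_office)} ⊆ S  — applicable
  S \ del = {key_at(k3,dock), open(d_lab_office)}
  ∪ add   = {at(office), key_at(k3,dock), open(d_lab_office)}

== RESULT ==
["at(office)", "key_at(k3,dock)", "open(d_lab_office)"]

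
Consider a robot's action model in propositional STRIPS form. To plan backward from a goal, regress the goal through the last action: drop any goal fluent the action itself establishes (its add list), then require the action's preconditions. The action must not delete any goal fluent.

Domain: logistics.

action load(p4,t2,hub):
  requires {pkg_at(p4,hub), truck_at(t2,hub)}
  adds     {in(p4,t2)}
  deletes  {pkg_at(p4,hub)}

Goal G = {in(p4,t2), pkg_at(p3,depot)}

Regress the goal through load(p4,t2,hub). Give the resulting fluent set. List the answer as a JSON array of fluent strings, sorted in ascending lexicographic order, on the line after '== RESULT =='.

Regress:
  G ∩ del = {}  (empty — regression defined)
  G \ add = {in(p4,t2), pkg_at(p3,depot)} \ {in(p4,t2)} = {pkg_at(p3,depot)}
  ∪ pre   = {pkg_at(p3,depot)} ∪ {pkg_at(p4,hub), truck_at(t2,hub)}
          = {pkg_at(p3,depot), pkg_at(p4,hub), truck_at(t2,hub)}

== RESULT ==
["pkg_at(p3,depot)", "pkg_at(p4,hub)", "truck_at(t2,hub)"]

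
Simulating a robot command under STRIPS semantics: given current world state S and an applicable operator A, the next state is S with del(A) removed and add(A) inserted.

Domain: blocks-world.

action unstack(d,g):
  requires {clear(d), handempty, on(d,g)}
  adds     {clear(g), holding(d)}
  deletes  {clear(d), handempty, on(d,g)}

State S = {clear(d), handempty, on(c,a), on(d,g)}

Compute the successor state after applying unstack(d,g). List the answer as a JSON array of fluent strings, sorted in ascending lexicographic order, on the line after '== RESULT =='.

Progress:
  pre ⊆ S: {clear(d), handempty, on(d,g)} ⊆ S  — applicable
  S \ del = {on(c,a)}
  ∪ add   = {clear(g), holding(d), on(c,a)}

== RESULT ==
["clear(g)", "holding(d)", "on(c,a)"]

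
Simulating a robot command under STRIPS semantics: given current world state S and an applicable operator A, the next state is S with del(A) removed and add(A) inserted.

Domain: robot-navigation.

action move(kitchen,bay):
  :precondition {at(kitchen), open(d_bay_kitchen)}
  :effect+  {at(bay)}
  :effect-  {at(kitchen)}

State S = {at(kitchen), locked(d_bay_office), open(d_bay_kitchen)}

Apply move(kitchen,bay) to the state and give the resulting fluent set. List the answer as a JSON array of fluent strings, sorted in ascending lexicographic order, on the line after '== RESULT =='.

Progress:
  pre ⊆ S: {at(kitchen), open(d_bay_kitchen)} ⊆ S  — applicable
  S \ del = {locked(d_bay_office), open(d_bay_kitchen)}
  ∪ add   = {at(bay), locked(d_bay_office), open(d_bay_kitchen)}

== RESULT ==
["at(bay)", "locked(d_bay_office)", "open(d_bay_kitchen)"]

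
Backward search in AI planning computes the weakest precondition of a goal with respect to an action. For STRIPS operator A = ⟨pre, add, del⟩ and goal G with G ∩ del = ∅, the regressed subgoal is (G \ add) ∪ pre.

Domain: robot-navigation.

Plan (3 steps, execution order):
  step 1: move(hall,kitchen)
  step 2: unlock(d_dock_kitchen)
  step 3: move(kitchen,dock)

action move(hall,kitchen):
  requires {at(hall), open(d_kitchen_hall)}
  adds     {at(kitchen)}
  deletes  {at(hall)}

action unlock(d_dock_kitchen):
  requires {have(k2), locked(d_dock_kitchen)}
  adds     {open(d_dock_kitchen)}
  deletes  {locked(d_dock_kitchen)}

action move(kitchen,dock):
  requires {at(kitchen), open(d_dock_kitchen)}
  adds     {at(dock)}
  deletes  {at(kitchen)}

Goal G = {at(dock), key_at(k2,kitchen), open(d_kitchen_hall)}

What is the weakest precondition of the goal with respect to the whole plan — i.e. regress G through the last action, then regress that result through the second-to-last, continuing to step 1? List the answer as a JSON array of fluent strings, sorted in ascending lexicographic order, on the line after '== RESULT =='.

Work backward from the goal:
  through step 3 (move(kitchen,dock)): drop {at(dock)}, keep {key_at(k2,kitchen), open(d_kitchen_hall)}, require {at(kitchen), open(d_dock_kitchen)}
    → {at(kitchen), key_at(k2,kitchen), open(d_dock_kitchen), open(d_kitchen_hall)}
  through step 2 (unlock(d_dock_kitchen)): drop {open(d_dock_kitchen)}, keep {at(kitchen), key_at(k2,kitchen), open(d_kitchen_hall)}, require {have(k2), locked(d_dock_kitchen)}
    → {at(kitchen), have(k2), key_at(k2,kitchen), locked(d_dock_kitchen), open(d_kitchen_hall)}
  through step 1 (move(hall,kitchen)): drop {at(kitchen)}, keep {have(k2), key_at(k2,kitchen), locked(d_dock_kitchen), open(d_kitchen_hall)}, require {at(hall), open(d_kitchen_hall)}
    → {at(hall), have(k2), key_at(k2,kitchen), locked(d_dock_kitchen), open(d_kitchen_hall)}

== RESULT ==
["at(hall)", "have(k2)", "key_at(k2,kitchen)", "locked(d_dock_kitchen)", "open(d_kitchen_hall)"]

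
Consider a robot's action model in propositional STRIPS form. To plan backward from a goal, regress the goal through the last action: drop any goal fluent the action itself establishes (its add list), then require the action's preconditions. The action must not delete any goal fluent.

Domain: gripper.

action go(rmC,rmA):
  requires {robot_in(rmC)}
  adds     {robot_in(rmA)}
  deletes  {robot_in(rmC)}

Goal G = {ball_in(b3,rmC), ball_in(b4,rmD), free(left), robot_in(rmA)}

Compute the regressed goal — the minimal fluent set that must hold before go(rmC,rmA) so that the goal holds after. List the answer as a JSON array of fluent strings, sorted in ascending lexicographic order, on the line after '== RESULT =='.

Regress:
  G ∩ del = {}  (empty — regression defined)
  G \ add = {ball_in(b3,rmC), ball_in(b4,rmD), free(left), robot_in(rmA)} \ {robot_in(rmA)} = {ball_in(b3,rmC), ball_in(b4,rmD), free(left)}
  ∪ pre   = {ball_in(b3,rmC), ball_in(b4,rmD), free(left)} ∪ {robot_in(rmC)}
          = {ball_in(b3,rmC), ball_in(b4,rmD), free(left), robot_in(rmC)}

== RESULT ==
["ball_in(b3,rmC)", "ball_in(b4,rmD)", "free(left)", "robot_in(rmC)"]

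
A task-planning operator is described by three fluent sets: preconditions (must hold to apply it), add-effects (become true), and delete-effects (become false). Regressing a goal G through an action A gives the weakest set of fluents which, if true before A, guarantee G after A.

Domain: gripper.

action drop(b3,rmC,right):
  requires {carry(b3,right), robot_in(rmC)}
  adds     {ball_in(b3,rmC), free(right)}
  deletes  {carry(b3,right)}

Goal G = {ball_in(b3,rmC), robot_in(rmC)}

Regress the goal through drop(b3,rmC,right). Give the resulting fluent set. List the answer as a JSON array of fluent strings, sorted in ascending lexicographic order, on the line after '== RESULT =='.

Regress:
  G ∩ del = {}  (empty — regression defined)
  G \ add = {ball_in(b3,rmC), robot_in(rmC)} \ {ball_in(b3,rmC), free(right)} = {robot_in(rmC)}
  ∪ pre   = {robot_in(rmC)} ∪ {carry(b3,right), robot_in(rmC)}
          = {carry(b3,right), robot_in(rmC)}

== RESULT ==
["carry(b3,right)", "robot_in(rmC)"]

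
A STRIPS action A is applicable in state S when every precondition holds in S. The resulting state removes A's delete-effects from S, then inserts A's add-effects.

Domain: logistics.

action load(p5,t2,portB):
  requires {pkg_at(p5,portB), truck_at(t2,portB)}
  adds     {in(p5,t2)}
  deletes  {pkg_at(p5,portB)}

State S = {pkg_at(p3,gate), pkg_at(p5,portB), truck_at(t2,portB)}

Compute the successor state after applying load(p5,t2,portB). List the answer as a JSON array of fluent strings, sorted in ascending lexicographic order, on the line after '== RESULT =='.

Progress:
  pre ⊆ S: {pkg_at(p5,portB), truck_at(t2,portB)} ⊆ S  — applicable
  S \ del = {pkg_at(p3,gate), truck_at(t2,portB)}
  ∪ add   = {in(p5,t2), pkg_at(p3,gate), truck_at(t2,portB)}

== RESULT ==
["in(p5,t2)", "pkg_at(p3,gate)", "truck_at(t2,portB)"]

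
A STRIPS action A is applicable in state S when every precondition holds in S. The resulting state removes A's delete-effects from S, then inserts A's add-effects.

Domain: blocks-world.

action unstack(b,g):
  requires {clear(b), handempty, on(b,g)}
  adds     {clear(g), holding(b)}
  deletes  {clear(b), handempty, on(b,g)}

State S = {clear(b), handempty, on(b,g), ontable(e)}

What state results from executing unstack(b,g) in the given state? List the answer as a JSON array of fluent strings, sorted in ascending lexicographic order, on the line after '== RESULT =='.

Progress:
  pre ⊆ S: {clear(b), handempty, on(b,g)} ⊆ S  — applicable
  S \ del = {ontable(e)}
  ∪ add   = {clear(g), holding(b), ontable(e)}

== RESULT ==
["clear(g)", "holding(b)", "ontable(e)"]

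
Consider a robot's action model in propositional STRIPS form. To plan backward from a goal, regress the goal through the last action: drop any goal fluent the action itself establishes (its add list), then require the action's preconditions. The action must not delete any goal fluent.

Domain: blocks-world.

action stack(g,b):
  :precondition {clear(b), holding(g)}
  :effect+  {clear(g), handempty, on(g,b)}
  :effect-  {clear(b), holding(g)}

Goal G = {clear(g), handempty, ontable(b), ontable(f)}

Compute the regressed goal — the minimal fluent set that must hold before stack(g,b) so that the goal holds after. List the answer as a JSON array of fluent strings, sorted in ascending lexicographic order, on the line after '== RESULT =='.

Compute (G \ add) ∪ pre:
  G ∩ del = {}  (empty — regression defined)
  G \ add = {clear(g), handempty, ontable(b), ontable(f)} \ {clear(g), handempty, on(g,b)} = {ontable(b), ontable(f)}
  ∪ pre   = {ontable(b), ontable(f)} ∪ {clear(b), holding(g)}
          = {clear(b), holding(g), ontable(b), ontable(f)}

== RESULT ==
["clear(b)", "holding(g)", "ontable(b)", "ontable(f)"]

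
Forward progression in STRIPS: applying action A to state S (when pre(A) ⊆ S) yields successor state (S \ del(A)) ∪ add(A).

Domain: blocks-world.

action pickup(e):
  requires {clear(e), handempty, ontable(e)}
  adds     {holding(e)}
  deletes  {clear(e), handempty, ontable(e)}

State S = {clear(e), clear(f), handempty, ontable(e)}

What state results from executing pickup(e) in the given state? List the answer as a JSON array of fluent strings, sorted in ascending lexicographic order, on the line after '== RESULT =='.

Progress:
  pre ⊆ S: {clear(e), handempty, ontable(e)} ⊆ S  — applicable
  S \ del = {clear(f)}
  ∪ add   = {clear(f), holding(e)}

== RESULT ==
["clear(f)", "holding(e)"]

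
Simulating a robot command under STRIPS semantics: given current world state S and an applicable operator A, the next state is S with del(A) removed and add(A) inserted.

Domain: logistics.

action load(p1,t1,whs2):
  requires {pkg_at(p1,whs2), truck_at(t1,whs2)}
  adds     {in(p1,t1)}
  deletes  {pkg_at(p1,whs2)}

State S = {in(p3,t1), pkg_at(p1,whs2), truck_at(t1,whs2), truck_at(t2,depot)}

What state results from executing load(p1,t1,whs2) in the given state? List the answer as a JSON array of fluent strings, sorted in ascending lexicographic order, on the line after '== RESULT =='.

Progress:
  pre ⊆ S: {pkg_at(p1,whs2), truck_at(t1,whs2)} ⊆ S  — applicable
  S \ del = {in(p3,t1), truck_at(t1,whs2), truck_at(t2,depot)}
  ∪ add   = {in(p1,t1), in(p3,t1), truck_at(t1,whs2), truck_at(t2,depot)}

== RESULT ==
["in(p1,t1)", "in(p3,t1)", "truck_at(t1,whs2)", "truck_at(t2,depot)"]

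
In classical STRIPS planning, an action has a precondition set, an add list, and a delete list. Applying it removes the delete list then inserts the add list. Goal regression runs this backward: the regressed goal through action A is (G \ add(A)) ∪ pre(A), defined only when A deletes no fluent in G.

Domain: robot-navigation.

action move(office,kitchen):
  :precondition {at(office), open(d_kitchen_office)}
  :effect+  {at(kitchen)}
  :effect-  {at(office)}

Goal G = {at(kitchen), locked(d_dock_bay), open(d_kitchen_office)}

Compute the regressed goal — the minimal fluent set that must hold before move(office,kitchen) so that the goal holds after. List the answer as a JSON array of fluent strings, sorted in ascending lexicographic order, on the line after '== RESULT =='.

Compute (G \ add) ∪ pre:
  G ∩ del = {}  (empty — regression defined)
  G \ add = {at(kitchen), locked(d_dock_bay), open(d_kitchen_office)} \ {at(kitchen)} = {locked(d_dock_bay), open(d_kitchen_office)}
  ∪ pre   = {locked(d_dock_bay), open(d_kitchen_office)} ∪ {at(office), open(d_kitchen_office)}
          = {at(office), locked(d_dock_bay), open(d_kitchen_office)}

== RESULT ==
["at(office)", "locked(d_dock_bay)", "open(d_kitchen_office)"]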